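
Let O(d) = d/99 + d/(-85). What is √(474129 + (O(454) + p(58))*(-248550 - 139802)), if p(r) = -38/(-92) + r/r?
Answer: √910269701850905/64515 ≈ 467.65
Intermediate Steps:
O(d) = -14*d/8415 (O(d) = d*(1/99) + d*(-1/85) = d/99 - d/85 = -14*d/8415)
p(r) = 65/46 (p(r) = -38*(-1/92) + 1 = 19/46 + 1 = 65/46)
√(474129 + (O(454) + p(58))*(-248550 - 139802)) = √(474129 + (-14/8415*454 + 65/46)*(-248550 - 139802)) = √(474129 + (-6356/8415 + 65/46)*(-388352)) = √(474129 + (254599/387090)*(-388352)) = √(474129 - 49437015424/193545) = √(42328281881/193545) = √910269701850905/64515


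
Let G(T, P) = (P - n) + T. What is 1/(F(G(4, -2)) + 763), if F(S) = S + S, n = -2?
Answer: 1/771 ≈ 0.0012970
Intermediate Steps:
G(T, P) = 2 + P + T (G(T, P) = (P - 1*(-2)) + T = (P + 2) + T = (2 + P) + T = 2 + P + T)
F(S) = 2*S
1/(F(G(4, -2)) + 763) = 1/(2*(2 - 2 + 4) + 763) = 1/(2*4 + 763) = 1/(8 + 763) = 1/771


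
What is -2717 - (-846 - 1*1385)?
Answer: -486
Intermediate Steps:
-2717 - (-846 - 1*1385) = -2717 - (-846 - 1385) = -2717 - 1*(-2231) = -2717 + 2231 = -486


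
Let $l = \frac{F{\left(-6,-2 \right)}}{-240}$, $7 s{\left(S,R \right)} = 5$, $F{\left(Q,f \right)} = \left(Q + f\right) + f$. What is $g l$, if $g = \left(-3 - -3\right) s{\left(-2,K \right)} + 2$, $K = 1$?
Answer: $\frac{1}{12} \approx 0.083333$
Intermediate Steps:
$F{\left(Q,f \right)} = Q + 2 f$
$s{\left(S,R \right)} = \frac{5}{7}$ ($s{\left(S,R \right)} = \frac{1}{7} \cdot 5 = \frac{5}{7}$)
$l = \frac{1}{24}$ ($l = \frac{-6 + 2 \left(-2\right)}{-240} = \left(-6 - 4\right) \left(- \frac{1}{240}\right) = \left(-10\right) \left(- \frac{1}{240}\right) = \frac{1}{24} \approx 0.041667$)
$g = 2$ ($g = \left(-3 - -3\right) \frac{5}{7} + 2 = \left(-3 + 3\right) \frac{5}{7} + 2 = 0 \cdot \frac{5}{7} + 2 = 0 + 2 = 2$)
$g l = 2 \cdot \frac{1}{24} = \frac{1}{12}$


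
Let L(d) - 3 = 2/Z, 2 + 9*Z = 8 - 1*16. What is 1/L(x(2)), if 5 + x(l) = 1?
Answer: ⅚ ≈ 0.83333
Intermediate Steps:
Z = -10/9 (Z = -2/9 + (8 - 1*16)/9 = -2/9 + (8 - 16)/9 = -2/9 + (⅑)*(-8) = -2/9 - 8/9 = -10/9 ≈ -1.1111)
x(l) = -4 (x(l) = -5 + 1 = -4)
L(d) = 6/5 (L(d) = 3 + 2/(-10/9) = 3 + 2*(-9/10) = 3 - 9/5 = 6/5)
1/L(x(2)) = 1/(6/5) = ⅚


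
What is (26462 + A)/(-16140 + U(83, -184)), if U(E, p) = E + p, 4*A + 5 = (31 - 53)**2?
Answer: -106327/64964 ≈ -1.6367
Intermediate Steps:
A = 479/4 (A = -5/4 + (31 - 53)**2/4 = -5/4 + (1/4)*(-22)**2 = -5/4 + (1/4)*484 = -5/4 + 121 = 479/4 ≈ 119.75)
(26462 + A)/(-16140 + U(83, -184)) = (26462 + 479/4)/(-16140 + (83 - 184)) = 106327/(4*(-16140 - 101)) = (106327/4)/(-16241) = (106327/4)*(-1/16241) = -106327/64964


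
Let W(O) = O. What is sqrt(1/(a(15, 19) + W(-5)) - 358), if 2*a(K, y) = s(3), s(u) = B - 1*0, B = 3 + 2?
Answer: 16*I*sqrt(35)/5 ≈ 18.931*I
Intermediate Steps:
B = 5
s(u) = 5 (s(u) = 5 - 1*0 = 5 + 0 = 5)
a(K, y) = 5/2 (a(K, y) = (1/2)*5 = 5/2)
sqrt(1/(a(15, 19) + W(-5)) - 358) = sqrt(1/(5/2 - 5) - 358) = sqrt(1/(-5/2) - 358) = sqrt(-2/5 - 358) = sqrt(-1792/5) = 16*I*sqrt(35)/5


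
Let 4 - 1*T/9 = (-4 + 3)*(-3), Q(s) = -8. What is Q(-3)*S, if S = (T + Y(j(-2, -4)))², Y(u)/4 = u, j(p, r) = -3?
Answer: -72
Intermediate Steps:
Y(u) = 4*u
T = 9 (T = 36 - 9*(-4 + 3)*(-3) = 36 - (-9)*(-3) = 36 - 9*3 = 36 - 27 = 9)
S = 9 (S = (9 + 4*(-3))² = (9 - 12)² = (-3)² = 9)
Q(-3)*S = -8*9 = -72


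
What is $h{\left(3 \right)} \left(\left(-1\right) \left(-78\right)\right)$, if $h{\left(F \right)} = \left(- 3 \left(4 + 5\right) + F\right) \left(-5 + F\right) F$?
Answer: $11232$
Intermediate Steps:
$h{\left(F \right)} = F \left(-27 + F\right) \left(-5 + F\right)$ ($h{\left(F \right)} = \left(\left(-3\right) 9 + F\right) \left(-5 + F\right) F = \left(-27 + F\right) \left(-5 + F\right) F = F \left(-27 + F\right) \left(-5 + F\right)$)
$h{\left(3 \right)} \left(\left(-1\right) \left(-78\right)\right) = 3 \left(135 + 3^{2} - 96\right) \left(\left(-1\right) \left(-78\right)\right) = 3 \left(135 + 9 - 96\right) 78 = 3 \cdot 48 \cdot 78 = 144 \cdot 78 = 11232$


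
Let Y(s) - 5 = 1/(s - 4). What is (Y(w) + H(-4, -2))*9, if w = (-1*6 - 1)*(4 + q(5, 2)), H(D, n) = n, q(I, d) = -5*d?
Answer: 1035/38 ≈ 27.237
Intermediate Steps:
w = 42 (w = (-1*6 - 1)*(4 - 5*2) = (-6 - 1)*(4 - 10) = -7*(-6) = 42)
Y(s) = 5 + 1/(-4 + s) (Y(s) = 5 + 1/(s - 4) = 5 + 1/(-4 + s))
(Y(w) + H(-4, -2))*9 = ((-19 + 5*42)/(-4 + 42) - 2)*9 = ((-19 + 210)/38 - 2)*9 = ((1/38)*191 - 2)*9 = (191/38 - 2)*9 = (115/38)*9 = 1035/38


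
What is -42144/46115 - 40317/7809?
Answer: -729440317/120037345 ≈ -6.0768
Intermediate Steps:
-42144/46115 - 40317/7809 = -42144*1/46115 - 40317*1/7809 = -42144/46115 - 13439/2603 = -729440317/120037345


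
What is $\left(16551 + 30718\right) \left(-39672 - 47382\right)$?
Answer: $-4114955526$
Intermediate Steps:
$\left(16551 + 30718\right) \left(-39672 - 47382\right) = 47269 \left(-87054\right) = -4114955526$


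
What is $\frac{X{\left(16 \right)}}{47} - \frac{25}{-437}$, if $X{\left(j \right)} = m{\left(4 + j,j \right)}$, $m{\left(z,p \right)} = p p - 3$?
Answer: $\frac{111736}{20539} \approx 5.4402$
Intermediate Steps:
$m{\left(z,p \right)} = -3 + p^{2}$ ($m{\left(z,p \right)} = p^{2} - 3 = -3 + p^{2}$)
$X{\left(j \right)} = -3 + j^{2}$
$\frac{X{\left(16 \right)}}{47} - \frac{25}{-437} = \frac{-3 + 16^{2}}{47} - \frac{25}{-437} = \left(-3 + 256\right) \frac{1}{47} - - \frac{25}{437} = 253 \cdot \frac{1}{47} + \frac{25}{437} = \frac{253}{47} + \frac{25}{437} = \frac{111736}{20539}$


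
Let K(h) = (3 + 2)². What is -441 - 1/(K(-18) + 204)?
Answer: -100990/229 ≈ -441.00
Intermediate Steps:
K(h) = 25 (K(h) = 5² = 25)
-441 - 1/(K(-18) + 204) = -441 - 1/(25 + 204) = -441 - 1/229 = -100990/229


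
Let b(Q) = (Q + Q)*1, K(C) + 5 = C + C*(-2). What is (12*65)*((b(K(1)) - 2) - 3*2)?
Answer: -15600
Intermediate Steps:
K(C) = -5 - C (K(C) = -5 + (C + C*(-2)) = -5 + (C - 2*C) = -5 - C)
b(Q) = 2*Q (b(Q) = (2*Q)*1 = 2*Q)
(12*65)*((b(K(1)) - 2) - 3*2) = (12*65)*((2*(-5 - 1*1) - 2) - 3*2) = 780*((2*(-5 - 1) - 2) - 6) = 780*((2*(-6) - 2) - 6) = 780*((-12 - 2) - 6) = 780*(-14 - 6) = 780*(-20) = -15600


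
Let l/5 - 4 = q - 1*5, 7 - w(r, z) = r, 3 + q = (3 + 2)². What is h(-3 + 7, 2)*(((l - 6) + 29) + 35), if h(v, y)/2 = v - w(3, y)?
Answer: 0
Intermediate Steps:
q = 22 (q = -3 + (3 + 2)² = -3 + 5² = -3 + 25 = 22)
w(r, z) = 7 - r
l = 105 (l = 20 + 5*(22 - 1*5) = 20 + 5*(22 - 5) = 20 + 5*17 = 20 + 85 = 105)
h(v, y) = -8 + 2*v (h(v, y) = 2*(v - (7 - 1*3)) = 2*(v - (7 - 3)) = 2*(v - 1*4) = 2*(v - 4) = 2*(-4 + v) = -8 + 2*v)
h(-3 + 7, 2)*(((l - 6) + 29) + 35) = (-8 + 2*(-3 + 7))*(((105 - 6) + 29) + 35) = (-8 + 2*4)*((99 + 29) + 35) = (-8 + 8)*(128 + 35) = 0*163 = 0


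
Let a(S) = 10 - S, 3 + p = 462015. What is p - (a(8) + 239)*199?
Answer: 414053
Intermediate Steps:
p = 462012 (p = -3 + 462015 = 462012)
p - (a(8) + 239)*199 = 462012 - ((10 - 1*8) + 239)*199 = 462012 - ((10 - 8) + 239)*199 = 462012 - (2 + 239)*199 = 462012 - 241*199 = 462012 - 1*47959 = 462012 - 47959 = 414053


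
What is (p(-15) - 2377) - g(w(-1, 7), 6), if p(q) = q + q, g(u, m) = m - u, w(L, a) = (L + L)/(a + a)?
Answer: -16892/7 ≈ -2413.1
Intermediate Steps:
w(L, a) = L/a (w(L, a) = (2*L)/((2*a)) = (2*L)*(1/(2*a)) = L/a)
p(q) = 2*q
(p(-15) - 2377) - g(w(-1, 7), 6) = (2*(-15) - 2377) - (6 - (-1)/7) = (-30 - 2377) - (6 - (-1)/7) = -2407 - (6 - 1*(-⅐)) = -2407 - (6 + ⅐) = -2407 - 1*43/7 = -2407 - 43/7 = -16892/7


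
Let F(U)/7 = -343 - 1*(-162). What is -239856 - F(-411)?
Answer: -238589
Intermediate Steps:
F(U) = -1267 (F(U) = 7*(-343 - 1*(-162)) = 7*(-343 + 162) = 7*(-181) = -1267)
-239856 - F(-411) = -239856 - 1*(-1267) = -239856 + 1267 = -238589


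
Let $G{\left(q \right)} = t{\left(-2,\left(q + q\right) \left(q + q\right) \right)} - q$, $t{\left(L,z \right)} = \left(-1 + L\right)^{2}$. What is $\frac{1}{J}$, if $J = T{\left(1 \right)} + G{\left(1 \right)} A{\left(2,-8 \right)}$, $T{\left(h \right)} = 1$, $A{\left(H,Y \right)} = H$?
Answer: $\frac{1}{17} \approx 0.058824$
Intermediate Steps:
$G{\left(q \right)} = 9 - q$ ($G{\left(q \right)} = \left(-1 - 2\right)^{2} - q = \left(-3\right)^{2} - q = 9 - q$)
$J = 17$ ($J = 1 + \left(9 - 1\right) 2 = 1 + 8 \cdot 2 = 1 + 16 = 17$)
$\frac{1}{J} = \frac{1}{17}$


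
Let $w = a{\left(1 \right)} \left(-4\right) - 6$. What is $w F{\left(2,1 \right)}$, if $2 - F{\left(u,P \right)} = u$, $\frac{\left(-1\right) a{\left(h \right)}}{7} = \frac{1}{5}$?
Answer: $0$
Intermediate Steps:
$a{\left(h \right)} = - \frac{7}{5}$
$F{\left(u,P \right)} = 2 - u$
$w = - \frac{2}{5}$ ($w = \left(- \frac{7}{5}\right) \left(-4\right) - 6 = \frac{28}{5} - 6 = - \frac{2}{5} \approx -0.4$)
$w F{\left(2,1 \right)} = - \frac{2 \left(2 - 2\right)}{5} = \left(- \frac{2}{5}\right) 0 = 0$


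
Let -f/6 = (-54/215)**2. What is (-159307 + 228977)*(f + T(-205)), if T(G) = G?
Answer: -132284115014/9245 ≈ -1.4309e+7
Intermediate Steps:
f = -17496/46225 (f = -6*(-54/215)**2 = -6*2916/46225 = -17496/46225 ≈ -0.37850)
(-159307 + 228977)*(f + T(-205)) = (-159307 + 228977)*(-17496/46225 - 205) = 69670*(-9493621/46225) = -132284115014/9245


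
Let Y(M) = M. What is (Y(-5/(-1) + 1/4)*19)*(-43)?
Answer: -17157/4 ≈ -4289.3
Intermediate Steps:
(Y(-5/(-1) + 1/4)*19)*(-43) = ((-5/(-1) + 1/4)*19)*(-43) = ((-5*(-1) + 1*(¼))*19)*(-43) = ((5 + ¼)*19)*(-43) = ((21/4)*19)*(-43) = (399/4)*(-43) = -17157/4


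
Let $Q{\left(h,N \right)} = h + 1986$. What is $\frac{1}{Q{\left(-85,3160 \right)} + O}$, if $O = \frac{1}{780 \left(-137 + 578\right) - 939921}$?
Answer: $\frac{595941}{1132883840} \approx 0.00052604$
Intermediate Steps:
$Q{\left(h,N \right)} = 1986 + h$
$O = - \frac{1}{595941}$ ($O = \frac{1}{780 \cdot 441 - 939921} = \frac{1}{343980 - 939921} = \frac{1}{-595941} = - \frac{1}{595941} \approx -1.678 \cdot 10^{-6}$)
$\frac{1}{Q{\left(-85,3160 \right)} + O} = \frac{1}{\left(1986 - 85\right) - \frac{1}{595941}} = \frac{1}{1901 - \frac{1}{595941}} = \frac{1}{\frac{1132883840}{595941}} = \frac{595941}{1132883840}$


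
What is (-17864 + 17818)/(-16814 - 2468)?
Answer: 23/9641 ≈ 0.0023856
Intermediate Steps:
(-17864 + 17818)/(-16814 - 2468) = -46/(-19282) = -46*(-1/19282) = 23/9641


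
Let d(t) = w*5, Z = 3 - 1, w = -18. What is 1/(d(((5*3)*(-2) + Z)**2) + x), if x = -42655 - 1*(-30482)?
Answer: -1/12263 ≈ -8.1546e-5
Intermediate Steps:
Z = 2
d(t) = -90 (d(t) = -18*5 = -90)
x = -12173 (x = -42655 + 30482 = -12173)
1/(d(((5*3)*(-2) + Z)**2) + x) = 1/(-90 - 12173) = 1/(-12263) = -1/12263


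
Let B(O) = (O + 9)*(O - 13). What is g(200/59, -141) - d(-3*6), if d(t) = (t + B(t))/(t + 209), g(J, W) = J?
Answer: 22801/11269 ≈ 2.0233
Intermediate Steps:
B(O) = (-13 + O)*(9 + O) (B(O) = (9 + O)*(-13 + O) = (-13 + O)*(9 + O))
d(t) = (-117 + t² - 3*t)/(209 + t) (d(t) = (t + (-117 + t² - 4*t))/(t + 209) = (-117 + t² - 3*t)/(209 + t))
g(200/59, -141) - d(-3*6) = 200/59 - (-117 + (-3*6)² - (-9)*6)/(209 - 3*6) = 200*(1/59) - (-117 + (-18)² - 3*(-18))/(209 - 18) = 200/59 - (-117 + 324 + 54)/191 = 200/59 - 261/191 = 22801/11269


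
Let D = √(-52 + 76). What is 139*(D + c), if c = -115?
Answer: -15985 + 278*√6 ≈ -15304.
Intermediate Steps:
D = 2*√6 (D = √24 = 2*√6 ≈ 4.8990)
139*(D + c) = 139*(2*√6 - 115) = 139*(-115 + 2*√6) = -15985 + 278*√6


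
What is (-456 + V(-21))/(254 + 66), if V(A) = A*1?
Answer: -477/320 ≈ -1.4906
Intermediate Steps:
V(A) = A
(-456 + V(-21))/(254 + 66) = (-456 - 21)/(254 + 66) = -477/320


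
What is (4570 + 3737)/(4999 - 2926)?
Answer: 2769/691 ≈ 4.0072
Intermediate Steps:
(4570 + 3737)/(4999 - 2926) = 8307/2073 = 8307*(1/2073) = 2769/691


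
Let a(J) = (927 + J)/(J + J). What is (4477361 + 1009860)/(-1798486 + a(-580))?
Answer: -6365176360/2086244107 ≈ -3.0510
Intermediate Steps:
a(J) = (927 + J)/(2*J) (a(J) = (927 + J)/((2*J)) = (927 + J)*(1/(2*J)) = (927 + J)/(2*J))
(4477361 + 1009860)/(-1798486 + a(-580)) = (4477361 + 1009860)/(-1798486 + (½)*(927 - 580)/(-580)) = 5487221/(-1798486 + (½)*(-1/580)*347) = 5487221/(-1798486 - 347/1160) = 5487221/(-2086244107/1160) = 5487221*(-1160/2086244107) = -6365176360/2086244107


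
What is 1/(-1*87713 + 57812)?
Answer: -1/29901 ≈ -3.3444e-5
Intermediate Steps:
1/(-1*87713 + 57812) = 1/(-87713 + 57812) = 1/(-29901) = -1/29901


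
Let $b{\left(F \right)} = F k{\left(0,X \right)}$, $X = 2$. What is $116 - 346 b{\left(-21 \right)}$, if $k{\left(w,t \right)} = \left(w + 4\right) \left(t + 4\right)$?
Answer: $174500$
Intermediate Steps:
$k{\left(w,t \right)} = \left(4 + t\right) \left(4 + w\right)$ ($k{\left(w,t \right)} = \left(4 + w\right) \left(4 + t\right) = \left(4 + t\right) \left(4 + w\right)$)
$b{\left(F \right)} = 24 F$ ($b{\left(F \right)} = F \left(16 + 4 \cdot 2 + 4 \cdot 0 + 2 \cdot 0\right) = F \left(16 + 8 + 0 + 0\right) = F 24 = 24 F$)
$116 - 346 b{\left(-21 \right)} = 116 - 346 \cdot 24 \left(-21\right) = 116 - -174384 = 116 + 174384 = 174500$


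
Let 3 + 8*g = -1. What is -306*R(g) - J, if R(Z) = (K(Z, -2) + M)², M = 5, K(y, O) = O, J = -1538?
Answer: -1216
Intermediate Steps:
g = -½ (g = -3/8 + (⅛)*(-1) = -3/8 - ⅛ = -½ ≈ -0.50000)
R(Z) = 9 (R(Z) = (-2 + 5)² = 3² = 9)
-306*R(g) - J = -306*9 - 1*(-1538) = -2754 + 1538 = -1216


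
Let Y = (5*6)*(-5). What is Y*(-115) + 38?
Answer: 17288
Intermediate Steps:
Y = -150 (Y = 30*(-5) = -150)
Y*(-115) + 38 = -150*(-115) + 38 = 17250 + 38 = 17288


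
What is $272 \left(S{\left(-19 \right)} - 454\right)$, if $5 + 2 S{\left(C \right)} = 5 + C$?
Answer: $-126072$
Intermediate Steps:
$S{\left(C \right)} = \frac{C}{2}$ ($S{\left(C \right)} = - \frac{5}{2} + \frac{5 + C}{2} = - \frac{5}{2} + \left(\frac{5}{2} + \frac{C}{2}\right) = \frac{C}{2}$)
$272 \left(S{\left(-19 \right)} - 454\right) = 272 \left(\frac{1}{2} \left(-19\right) - 454\right) = 272 \left(- \frac{19}{2} - 454\right) = 272 \left(- \frac{927}{2}\right) = -126072$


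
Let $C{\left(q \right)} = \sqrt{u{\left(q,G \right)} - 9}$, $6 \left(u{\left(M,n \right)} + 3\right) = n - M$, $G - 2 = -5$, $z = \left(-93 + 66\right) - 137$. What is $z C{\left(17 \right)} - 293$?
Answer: $-293 - \frac{164 i \sqrt{138}}{3} \approx -293.0 - 642.19 i$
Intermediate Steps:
$z = -164$ ($z = -27 - 137 = -164$)
$G = -3$ ($G = 2 - 5 = -3$)
$u{\left(M,n \right)} = -3 - \frac{M}{6} + \frac{n}{6}$ ($u{\left(M,n \right)} = -3 + \frac{n - M}{6} = -3 - \left(- \frac{n}{6} + \frac{M}{6}\right) = -3 - \frac{M}{6} + \frac{n}{6}$)
$C{\left(q \right)} = \sqrt{- \frac{25}{2} - \frac{q}{6}}$ ($C{\left(q \right)} = \sqrt{\left(-3 - \frac{q}{6} + \frac{1}{6} \left(-3\right)\right) - 9} = \sqrt{\left(-3 - \frac{q}{6} - \frac{1}{2}\right) - 9} = \sqrt{\left(- \frac{7}{2} - \frac{q}{6}\right) - 9} = \sqrt{- \frac{25}{2} - \frac{q}{6}}$)
$z C{\left(17 \right)} - 293 = - 164 \frac{\sqrt{-450 - 102}}{6} - 293 = - 164 \frac{\sqrt{-552}}{6} - 293 = - 164 \frac{2 i \sqrt{138}}{6} - 293 = - 164 \frac{i \sqrt{138}}{3} - 293 = - \frac{164 i \sqrt{138}}{3} - 293 = -293 - \frac{164 i \sqrt{138}}{3}$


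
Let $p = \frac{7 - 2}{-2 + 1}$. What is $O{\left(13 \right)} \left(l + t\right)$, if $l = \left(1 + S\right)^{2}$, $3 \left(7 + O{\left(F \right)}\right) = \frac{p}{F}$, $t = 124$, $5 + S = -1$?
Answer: $- \frac{41422}{39} \approx -1062.1$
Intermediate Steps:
$S = -6$ ($S = -5 - 1 = -6$)
$p = -5$ ($p = \frac{5}{-1} = 5 \left(-1\right) = -5$)
$O{\left(F \right)} = -7 - \frac{5}{3 F}$ ($O{\left(F \right)} = -7 + \frac{\left(-5\right) \frac{1}{F}}{3} = -7 - \frac{5}{3 F}$)
$l = 25$ ($l = \left(1 - 6\right)^{2} = \left(-5\right)^{2} = 25$)
$O{\left(13 \right)} \left(l + t\right) = \left(-7 - \frac{5}{3 \cdot 13}\right) \left(25 + 124\right) = \left(-7 - \frac{5}{39}\right) 149 = \left(- \frac{278}{39}\right) 149 = - \frac{41422}{39}$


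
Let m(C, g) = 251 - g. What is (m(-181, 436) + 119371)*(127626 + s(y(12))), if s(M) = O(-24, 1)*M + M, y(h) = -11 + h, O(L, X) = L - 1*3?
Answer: 15208133600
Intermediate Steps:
O(L, X) = -3 + L (O(L, X) = L - 3 = -3 + L)
s(M) = -26*M (s(M) = (-3 - 24)*M + M = -27*M + M = -26*M)
(m(-181, 436) + 119371)*(127626 + s(y(12))) = ((251 - 1*436) + 119371)*(127626 - 26*(-11 + 12)) = ((251 - 436) + 119371)*(127626 - 26*1) = (-185 + 119371)*(127626 - 26) = 119186*127600 = 15208133600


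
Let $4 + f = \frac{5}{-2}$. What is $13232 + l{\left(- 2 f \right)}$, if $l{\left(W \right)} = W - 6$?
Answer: $13239$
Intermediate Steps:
$f = - \frac{13}{2}$ ($f = -4 + \frac{5}{-2} = -4 + 5 \left(- \frac{1}{2}\right) = -4 - \frac{5}{2} = - \frac{13}{2} \approx -6.5$)
$l{\left(W \right)} = -6 + W$
$13232 + l{\left(- 2 f \right)} = 13232 - -7 = 13232 + \left(-6 + 13\right) = 13232 + 7 = 13239$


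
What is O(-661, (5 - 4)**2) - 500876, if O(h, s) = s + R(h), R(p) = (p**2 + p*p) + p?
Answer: 372306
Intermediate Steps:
R(p) = p + 2*p**2 (R(p) = (p**2 + p**2) + p = 2*p**2 + p = p + 2*p**2)
O(h, s) = s + h*(1 + 2*h)
O(-661, (5 - 4)**2) - 500876 = ((5 - 4)**2 - 661*(1 + 2*(-661))) - 500876 = (1**2 - 661*(1 - 1322)) - 500876 = (1 - 661*(-1321)) - 500876 = (1 + 873181) - 500876 = 873182 - 500876 = 372306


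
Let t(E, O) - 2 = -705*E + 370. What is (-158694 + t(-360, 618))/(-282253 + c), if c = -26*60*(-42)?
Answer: -95478/216733 ≈ -0.44053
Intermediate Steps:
t(E, O) = 372 - 705*E (t(E, O) = 2 + (-705*E + 370) = 2 + (370 - 705*E) = 372 - 705*E)
c = 65520 (c = -1560*(-42) = 65520)
(-158694 + t(-360, 618))/(-282253 + c) = (-158694 + (372 - 705*(-360)))/(-282253 + 65520) = (-158694 + (372 + 253800))/(-216733) = (-158694 + 254172)*(-1/216733) = 95478*(-1/216733) = -95478/216733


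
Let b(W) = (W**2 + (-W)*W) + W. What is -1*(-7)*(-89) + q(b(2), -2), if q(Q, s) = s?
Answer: -625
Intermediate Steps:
b(W) = W (b(W) = (W**2 - W**2) + W = 0 + W = W)
-1*(-7)*(-89) + q(b(2), -2) = -1*(-7)*(-89) - 2 = 7*(-89) - 2 = -623 - 2 = -625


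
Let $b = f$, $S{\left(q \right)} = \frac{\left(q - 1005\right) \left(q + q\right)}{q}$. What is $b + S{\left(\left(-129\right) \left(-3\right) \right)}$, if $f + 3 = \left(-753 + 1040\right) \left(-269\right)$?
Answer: $-78442$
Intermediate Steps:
$S{\left(q \right)} = -2010 + 2 q$ ($S{\left(q \right)} = \frac{\left(-1005 + q\right) 2 q}{q} = \frac{2 q \left(-1005 + q\right)}{q} = -2010 + 2 q$)
$f = -77206$ ($f = -3 + \left(-753 + 1040\right) \left(-269\right) = -3 + 287 \left(-269\right) = -3 - 77203 = -77206$)
$b = -77206$
$b + S{\left(\left(-129\right) \left(-3\right) \right)} = -77206 - \left(2010 - 2 \left(\left(-129\right) \left(-3\right)\right)\right) = -77206 + \left(-2010 + 2 \cdot 387\right) = -77206 + \left(-2010 + 774\right) = -77206 - 1236 = -78442$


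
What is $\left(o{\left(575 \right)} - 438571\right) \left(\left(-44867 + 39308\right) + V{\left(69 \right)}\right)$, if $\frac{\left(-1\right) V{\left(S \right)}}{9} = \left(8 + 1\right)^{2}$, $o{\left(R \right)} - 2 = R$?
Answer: $2754106272$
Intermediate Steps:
$o{\left(R \right)} = 2 + R$
$V{\left(S \right)} = -729$ ($V{\left(S \right)} = - 9 \left(8 + 1\right)^{2} = - 9 \cdot 9^{2} = \left(-9\right) 81 = -729$)
$\left(o{\left(575 \right)} - 438571\right) \left(\left(-44867 + 39308\right) + V{\left(69 \right)}\right) = \left(\left(2 + 575\right) - 438571\right) \left(\left(-44867 + 39308\right) - 729\right) = \left(577 - 438571\right) \left(-5559 - 729\right) = \left(-437994\right) \left(-6288\right) = 2754106272$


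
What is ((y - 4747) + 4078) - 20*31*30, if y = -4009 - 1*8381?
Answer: -31659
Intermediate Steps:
y = -12390 (y = -4009 - 8381 = -12390)
((y - 4747) + 4078) - 20*31*30 = ((-12390 - 4747) + 4078) - 20*31*30 = (-17137 + 4078) - 620*30 = -13059 - 1*18600 = -13059 - 18600 = -31659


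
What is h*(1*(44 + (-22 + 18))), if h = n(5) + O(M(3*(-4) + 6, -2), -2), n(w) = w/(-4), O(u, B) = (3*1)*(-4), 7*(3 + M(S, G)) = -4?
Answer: -530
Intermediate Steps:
M(S, G) = -25/7 (M(S, G) = -3 + (⅐)*(-4) = -3 - 4/7 = -25/7)
O(u, B) = -12 (O(u, B) = 3*(-4) = -12)
n(w) = -w/4 (n(w) = w*(-¼) = -w/4)
h = -53/4 (h = -¼*5 - 12 = -5/4 - 12 = -53/4 ≈ -13.250)
h*(1*(44 + (-22 + 18))) = -53*(44 + (-22 + 18))/4 = -53*(44 - 4)/4 = -53*40/4 = -53/4*40 = -530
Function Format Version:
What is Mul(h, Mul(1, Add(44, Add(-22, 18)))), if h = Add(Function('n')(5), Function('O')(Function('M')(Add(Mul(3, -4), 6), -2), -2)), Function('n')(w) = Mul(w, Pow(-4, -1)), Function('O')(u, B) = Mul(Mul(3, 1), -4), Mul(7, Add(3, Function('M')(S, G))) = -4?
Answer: -530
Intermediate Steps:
Function('M')(S, G) = Rational(-25, 7) (Function('M')(S, G) = Add(-3, Mul(Rational(1, 7), -4)) = Add(-3, Rational(-4, 7)) = Rational(-25, 7))
Function('O')(u, B) = -12 (Function('O')(u, B) = Mul(3, -4) = -12)
Function('n')(w) = Mul(Rational(-1, 4), w) (Function('n')(w) = Mul(w, Rational(-1, 4)) = Mul(Rational(-1, 4), w))
h = Rational(-53, 4) (h = Add(Mul(Rational(-1, 4), 5), -12) = Add(Rational(-5, 4), -12) = Rational(-53, 4) ≈ -13.250)
Mul(h, Mul(1, Add(44, Add(-22, 18)))) = Mul(Rational(-53, 4), Mul(1, Add(44, Add(-22, 18)))) = Mul(Rational(-53, 4), Mul(1, Add(44, -4))) = Mul(Rational(-53, 4), Mul(1, 40)) = Mul(Rational(-53, 4), 40) = -530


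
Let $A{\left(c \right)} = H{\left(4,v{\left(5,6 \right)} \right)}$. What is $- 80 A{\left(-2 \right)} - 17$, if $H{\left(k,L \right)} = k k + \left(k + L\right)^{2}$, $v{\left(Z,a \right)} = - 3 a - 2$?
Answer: $-21777$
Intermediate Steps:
$v{\left(Z,a \right)} = -2 - 3 a$
$H{\left(k,L \right)} = k^{2} + \left(L + k\right)^{2}$
$A{\left(c \right)} = 272$ ($A{\left(c \right)} = 4^{2} + \left(\left(-2 - 18\right) + 4\right)^{2} = 16 + \left(\left(-2 - 18\right) + 4\right)^{2} = 16 + \left(-20 + 4\right)^{2} = 16 + \left(-16\right)^{2} = 16 + 256 = 272$)
$- 80 A{\left(-2 \right)} - 17 = \left(-80\right) 272 - 17 = -21760 - 17 = -21777$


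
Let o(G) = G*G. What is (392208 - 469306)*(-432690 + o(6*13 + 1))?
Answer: 32878365002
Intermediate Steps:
o(G) = G**2
(392208 - 469306)*(-432690 + o(6*13 + 1)) = (392208 - 469306)*(-432690 + (6*13 + 1)**2) = -77098*(-432690 + (78 + 1)**2) = -77098*(-432690 + 79**2) = -77098*(-432690 + 6241) = -77098*(-426449) = 32878365002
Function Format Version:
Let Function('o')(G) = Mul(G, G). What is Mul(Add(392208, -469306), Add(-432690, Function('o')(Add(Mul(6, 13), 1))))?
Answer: 32878365002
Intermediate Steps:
Function('o')(G) = Pow(G, 2)
Mul(Add(392208, -469306), Add(-432690, Function('o')(Add(Mul(6, 13), 1)))) = Mul(Add(392208, -469306), Add(-432690, Pow(Add(Mul(6, 13), 1), 2))) = Mul(-77098, Add(-432690, Pow(Add(78, 1), 2))) = Mul(-77098, Add(-432690, Pow(79, 2))) = Mul(-77098, Add(-432690, 6241)) = Mul(-77098, -426449) = 32878365002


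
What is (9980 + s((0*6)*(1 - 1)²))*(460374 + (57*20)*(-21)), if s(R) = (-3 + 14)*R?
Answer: 4355611320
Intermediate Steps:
s(R) = 11*R
(9980 + s((0*6)*(1 - 1)²))*(460374 + (57*20)*(-21)) = (9980 + 11*((0*6)*(1 - 1)²))*(460374 + (57*20)*(-21)) = (9980 + 11*(0*0²))*(460374 + 1140*(-21)) = (9980 + 11*(0*0))*(460374 - 23940) = (9980 + 11*0)*436434 = (9980 + 0)*436434 = 9980*436434 = 4355611320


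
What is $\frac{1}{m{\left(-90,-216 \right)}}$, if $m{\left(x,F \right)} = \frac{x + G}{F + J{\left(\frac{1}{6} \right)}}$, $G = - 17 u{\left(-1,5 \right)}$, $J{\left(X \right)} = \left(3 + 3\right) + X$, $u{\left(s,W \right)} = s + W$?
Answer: $\frac{1259}{948} \approx 1.3281$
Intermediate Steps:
$u{\left(s,W \right)} = W + s$
$J{\left(X \right)} = 6 + X$
$G = -68$ ($G = - 17 \left(5 - 1\right) = \left(-17\right) 4 = -68$)
$m{\left(x,F \right)} = \frac{-68 + x}{\frac{37}{6} + F}$ ($m{\left(x,F \right)} = \frac{x - 68}{F + \left(6 + \frac{1}{6}\right)} = \frac{-68 + x}{F + \left(6 + \frac{1}{6}\right)} = \frac{-68 + x}{F + \frac{37}{6}} = \frac{-68 + x}{\frac{37}{6} + F}$)
$\frac{1}{m{\left(-90,-216 \right)}} = \frac{1}{6 \frac{1}{37 + 6 \left(-216\right)} \left(-68 - 90\right)} = \frac{1}{6 \frac{1}{37 - 1296} \left(-158\right)} = \frac{1}{6 \frac{1}{-1259} \left(-158\right)} = \frac{1}{6 \left(- \frac{1}{1259}\right) \left(-158\right)} = \frac{1}{\frac{948}{1259}} = \frac{1259}{948}$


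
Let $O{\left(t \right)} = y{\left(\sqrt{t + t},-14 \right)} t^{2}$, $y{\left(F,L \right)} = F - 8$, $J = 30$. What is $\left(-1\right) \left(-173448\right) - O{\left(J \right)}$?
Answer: $180648 - 1800 \sqrt{15} \approx 1.7368 \cdot 10^{5}$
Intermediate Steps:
$y{\left(F,L \right)} = -8 + F$
$O{\left(t \right)} = t^{2} \left(-8 + \sqrt{2} \sqrt{t}\right)$ ($O{\left(t \right)} = \left(-8 + \sqrt{t + t}\right) t^{2} = \left(-8 + \sqrt{2 t}\right) t^{2} = \left(-8 + \sqrt{2} \sqrt{t}\right) t^{2} = t^{2} \left(-8 + \sqrt{2} \sqrt{t}\right)$)
$\left(-1\right) \left(-173448\right) - O{\left(J \right)} = \left(-1\right) \left(-173448\right) - 30^{2} \left(-8 + \sqrt{2} \sqrt{30}\right) = 173448 - 900 \left(-8 + 2 \sqrt{15}\right) = 173448 - \left(-7200 + 1800 \sqrt{15}\right) = 173448 + \left(7200 - 1800 \sqrt{15}\right) = 180648 - 1800 \sqrt{15}$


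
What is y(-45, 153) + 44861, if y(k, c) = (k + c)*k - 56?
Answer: 39945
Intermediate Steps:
y(k, c) = -56 + k*(c + k) (y(k, c) = (c + k)*k - 56 = k*(c + k) - 56 = -56 + k*(c + k))
y(-45, 153) + 44861 = (-56 + (-45)² + 153*(-45)) + 44861 = (-56 + 2025 - 6885) + 44861 = -4916 + 44861 = 39945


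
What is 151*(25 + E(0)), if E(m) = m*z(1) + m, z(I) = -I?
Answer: 3775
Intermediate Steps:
E(m) = 0 (E(m) = m*(-1*1) + m = m*(-1) + m = -m + m = 0)
151*(25 + E(0)) = 151*(25 + 0) = 151*25 = 3775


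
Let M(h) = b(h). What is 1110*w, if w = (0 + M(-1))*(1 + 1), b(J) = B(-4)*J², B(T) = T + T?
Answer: -17760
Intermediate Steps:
B(T) = 2*T
b(J) = -8*J² (b(J) = (2*(-4))*J² = -8*J²)
M(h) = -8*h²
w = -16 (w = (0 - 8*(-1)²)*(1 + 1) = (0 - 8*1)*2 = (0 - 8)*2 = -8*2 = -16)
1110*w = 1110*(-16) = -17760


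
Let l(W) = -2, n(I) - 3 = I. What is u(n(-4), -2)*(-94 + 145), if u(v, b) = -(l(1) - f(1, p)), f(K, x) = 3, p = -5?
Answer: 255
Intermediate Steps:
n(I) = 3 + I
u(v, b) = 5 (u(v, b) = -(-2 - 1*3) = -(-2 - 3) = -1*(-5) = 5)
u(n(-4), -2)*(-94 + 145) = 5*(-94 + 145) = 5*51 = 255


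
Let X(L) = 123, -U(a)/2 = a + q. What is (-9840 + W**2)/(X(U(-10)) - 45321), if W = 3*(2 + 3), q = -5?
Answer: 3205/15066 ≈ 0.21273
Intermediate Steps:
U(a) = 10 - 2*a (U(a) = -2*(a - 5) = -2*(-5 + a) = 10 - 2*a)
W = 15 (W = 3*5 = 15)
(-9840 + W**2)/(X(U(-10)) - 45321) = (-9840 + 15**2)/(123 - 45321) = (-9840 + 225)/(-45198) = -9615*(-1/45198) = 3205/15066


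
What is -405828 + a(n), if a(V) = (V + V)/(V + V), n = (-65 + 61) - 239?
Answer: -405827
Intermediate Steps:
n = -243 (n = -4 - 239 = -243)
a(V) = 1 (a(V) = (2*V)/((2*V)) = (2*V)*(1/(2*V)) = 1)
-405828 + a(n) = -405828 + 1 = -405827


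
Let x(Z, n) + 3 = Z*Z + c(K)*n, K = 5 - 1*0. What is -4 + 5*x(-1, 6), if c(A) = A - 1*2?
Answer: 76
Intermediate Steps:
K = 5 (K = 5 + 0 = 5)
c(A) = -2 + A (c(A) = A - 2 = -2 + A)
x(Z, n) = -3 + Z² + 3*n (x(Z, n) = -3 + (Z*Z + (-2 + 5)*n) = -3 + (Z² + 3*n) = -3 + Z² + 3*n)
-4 + 5*x(-1, 6) = -4 + 5*(-3 + (-1)² + 3*6) = -4 + 5*(-3 + 1 + 18) = -4 + 5*16 = -4 + 80 = 76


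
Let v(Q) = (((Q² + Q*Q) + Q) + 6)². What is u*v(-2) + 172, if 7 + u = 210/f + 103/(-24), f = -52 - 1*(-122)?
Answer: -1022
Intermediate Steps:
f = 70 (f = -52 + 122 = 70)
u = -199/24 (u = -7 + (210/70 + 103/(-24)) = -7 + (210*(1/70) + 103*(-1/24)) = -7 + (3 - 103/24) = -7 - 31/24 = -199/24 ≈ -8.2917)
v(Q) = (6 + Q + 2*Q²)² (v(Q) = (((Q² + Q²) + Q) + 6)² = ((2*Q² + Q) + 6)² = ((Q + 2*Q²) + 6)² = (6 + Q + 2*Q²)²)
u*v(-2) + 172 = -199*(6 - 2 + 2*(-2)²)²/24 + 172 = -199*(6 - 2 + 2*4)²/24 + 172 = -199*(6 - 2 + 8)²/24 + 172 = -199/24*12² + 172 = -199/24*144 + 172 = -1194 + 172 = -1022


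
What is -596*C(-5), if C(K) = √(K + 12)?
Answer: -596*√7 ≈ -1576.9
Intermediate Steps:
C(K) = √(12 + K)
-596*C(-5) = -596*√(12 - 5) = -596*√7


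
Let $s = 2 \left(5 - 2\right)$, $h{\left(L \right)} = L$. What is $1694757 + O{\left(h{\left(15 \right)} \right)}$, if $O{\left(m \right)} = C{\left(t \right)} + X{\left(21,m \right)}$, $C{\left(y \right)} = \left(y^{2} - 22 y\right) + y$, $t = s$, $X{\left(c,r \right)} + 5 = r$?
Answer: $1694677$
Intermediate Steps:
$X{\left(c,r \right)} = -5 + r$
$s = 6$ ($s = 2 \cdot 3 = 6$)
$t = 6$
$C{\left(y \right)} = y^{2} - 21 y$
$O{\left(m \right)} = -95 + m$ ($O{\left(m \right)} = 6 \left(-21 + 6\right) + \left(-5 + m\right) = 6 \left(-15\right) + \left(-5 + m\right) = -90 + \left(-5 + m\right) = -95 + m$)
$1694757 + O{\left(h{\left(15 \right)} \right)} = 1694757 + \left(-95 + 15\right) = 1694757 - 80 = 1694677$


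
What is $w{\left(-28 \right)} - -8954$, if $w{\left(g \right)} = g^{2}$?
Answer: $9738$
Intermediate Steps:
$w{\left(-28 \right)} - -8954 = \left(-28\right)^{2} - -8954 = 784 + 8954 = 9738$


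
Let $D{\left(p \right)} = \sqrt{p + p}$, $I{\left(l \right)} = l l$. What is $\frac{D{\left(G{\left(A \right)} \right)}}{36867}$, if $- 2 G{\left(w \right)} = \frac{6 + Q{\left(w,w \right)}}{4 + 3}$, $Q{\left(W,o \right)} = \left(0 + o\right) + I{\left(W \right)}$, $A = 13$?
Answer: $\frac{2 i \sqrt{329}}{258069} \approx 0.00014057 i$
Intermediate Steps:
$I{\left(l \right)} = l^{2}$
$Q{\left(W,o \right)} = o + W^{2}$ ($Q{\left(W,o \right)} = \left(0 + o\right) + W^{2} = o + W^{2}$)
$G{\left(w \right)} = - \frac{3}{7} - \frac{w}{14} - \frac{w^{2}}{14}$ ($G{\left(w \right)} = - \frac{\left(6 + \left(w + w^{2}\right)\right) \frac{1}{4 + 3}}{2} = - \frac{\left(6 + w + w^{2}\right) \frac{1}{7}}{2} = - \frac{\frac{6}{7} + \frac{w}{7} + \frac{w^{2}}{7}}{2} = - \frac{3}{7} - \frac{w}{14} - \frac{w^{2}}{14}$)
$D{\left(p \right)} = \sqrt{2} \sqrt{p}$ ($D{\left(p \right)} = \sqrt{2 p} = \sqrt{2} \sqrt{p}$)
$\frac{D{\left(G{\left(A \right)} \right)}}{36867} = \frac{\sqrt{2} \sqrt{- \frac{3}{7} - \frac{13}{14} - \frac{13^{2}}{14}}}{36867} = \sqrt{2} \sqrt{- \frac{3}{7} - \frac{13}{14} - \frac{169}{14}} \cdot \frac{1}{36867} = \sqrt{2} \sqrt{- \frac{94}{7}} \cdot \frac{1}{36867} = \sqrt{2} \frac{i \sqrt{658}}{7} \cdot \frac{1}{36867} = \frac{2 i \sqrt{329}}{7} \cdot \frac{1}{36867} = \frac{2 i \sqrt{329}}{258069}$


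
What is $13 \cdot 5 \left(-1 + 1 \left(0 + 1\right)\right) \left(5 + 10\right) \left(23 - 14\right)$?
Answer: $0$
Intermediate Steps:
$13 \cdot 5 \left(-1 + 1 \left(0 + 1\right)\right) \left(5 + 10\right) \left(23 - 14\right) = 13 \cdot 5 \left(-1 + 1 \cdot 1\right) 15 \cdot 9 = 13 \cdot 5 \left(-1 + 1\right) 135 = 13 \cdot 5 \cdot 0 \cdot 135 = 13 \cdot 0 \cdot 135 = 0 \cdot 135 = 0$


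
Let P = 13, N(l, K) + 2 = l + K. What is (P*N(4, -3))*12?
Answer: -156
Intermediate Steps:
N(l, K) = -2 + K + l (N(l, K) = -2 + (l + K) = -2 + (K + l) = -2 + K + l)
(P*N(4, -3))*12 = (13*(-2 - 3 + 4))*12 = (13*(-1))*12 = -13*12 = -156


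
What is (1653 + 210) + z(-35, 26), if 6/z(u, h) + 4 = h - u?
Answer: 35399/19 ≈ 1863.1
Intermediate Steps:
z(u, h) = 6/(-4 + h - u) (z(u, h) = 6/(-4 + (h - u)) = 6/(-4 + h - u))
(1653 + 210) + z(-35, 26) = (1653 + 210) - 6/(4 - 35 - 1*26) = 1863 - 6/(4 - 35 - 26) = 1863 - 6/(-57) = 1863 - 6*(-1/57) = 1863 + 2/19 = 35399/19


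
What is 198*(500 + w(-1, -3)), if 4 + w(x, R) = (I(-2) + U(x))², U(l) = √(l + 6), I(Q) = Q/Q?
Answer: 99396 + 396*√5 ≈ 1.0028e+5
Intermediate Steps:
I(Q) = 1
U(l) = √(6 + l)
w(x, R) = -4 + (1 + √(6 + x))²
198*(500 + w(-1, -3)) = 198*(500 + (-4 + (1 + √(6 - 1))²)) = 198*(500 + (-4 + (1 + √5)²)) = 198*(496 + (1 + √5)²) = 98208 + 198*(1 + √5)²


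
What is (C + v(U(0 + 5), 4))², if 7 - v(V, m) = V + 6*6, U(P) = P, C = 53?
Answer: 361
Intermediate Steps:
v(V, m) = -29 - V (v(V, m) = 7 - (V + 6*6) = 7 - (V + 36) = 7 - (36 + V) = 7 + (-36 - V) = -29 - V)
(C + v(U(0 + 5), 4))² = (53 + (-29 - (0 + 5)))² = (53 + (-29 - 1*5))² = (53 + (-29 - 5))² = (53 - 34)² = 19² = 361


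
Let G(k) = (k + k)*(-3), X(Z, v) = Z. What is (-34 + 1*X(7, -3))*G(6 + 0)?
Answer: 972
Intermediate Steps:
G(k) = -6*k (G(k) = (2*k)*(-3) = -6*k)
(-34 + 1*X(7, -3))*G(6 + 0) = (-34 + 1*7)*(-6*(6 + 0)) = (-34 + 7)*(-6*6) = -27*(-36) = 972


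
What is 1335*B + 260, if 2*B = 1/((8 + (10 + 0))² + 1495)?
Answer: 947215/3638 ≈ 260.37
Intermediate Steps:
B = 1/3638 (B = 1/(2*((8 + (10 + 0))² + 1495)) = 1/(2*((8 + 10)² + 1495)) = 1/(2*(18² + 1495)) = 1/(2*(324 + 1495)) = (½)/1819 = (½)*(1/1819) = 1/3638 ≈ 0.00027488)
1335*B + 260 = 1335*(1/3638) + 260 = 1335/3638 + 260 = 947215/3638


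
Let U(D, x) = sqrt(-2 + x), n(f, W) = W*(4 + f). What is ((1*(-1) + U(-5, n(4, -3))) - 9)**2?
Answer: (10 - I*sqrt(26))**2 ≈ 74.0 - 101.98*I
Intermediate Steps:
((1*(-1) + U(-5, n(4, -3))) - 9)**2 = ((1*(-1) + sqrt(-2 - 3*(4 + 4))) - 9)**2 = ((-1 + sqrt(-2 - 3*8)) - 9)**2 = ((-1 + sqrt(-2 - 24)) - 9)**2 = ((-1 + sqrt(-26)) - 9)**2 = ((-1 + I*sqrt(26)) - 9)**2 = (-10 + I*sqrt(26))**2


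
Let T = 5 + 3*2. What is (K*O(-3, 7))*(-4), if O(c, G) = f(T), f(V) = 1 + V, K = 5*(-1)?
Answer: 240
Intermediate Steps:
T = 11 (T = 5 + 6 = 11)
K = -5
O(c, G) = 12 (O(c, G) = 1 + 11 = 12)
(K*O(-3, 7))*(-4) = -5*12*(-4) = -60*(-4) = 240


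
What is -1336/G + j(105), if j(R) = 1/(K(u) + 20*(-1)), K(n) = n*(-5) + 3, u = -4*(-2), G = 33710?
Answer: -54931/960735 ≈ -0.057176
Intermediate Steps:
u = 8
K(n) = 3 - 5*n (K(n) = -5*n + 3 = 3 - 5*n)
j(R) = -1/57 (j(R) = 1/((3 - 5*8) + 20*(-1)) = 1/((3 - 40) - 20) = 1/(-37 - 20) = 1/(-57) = -1/57)
-1336/G + j(105) = -1336/33710 - 1/57 = -1336*1/33710 - 1/57 = -668/16855 - 1/57 = -54931/960735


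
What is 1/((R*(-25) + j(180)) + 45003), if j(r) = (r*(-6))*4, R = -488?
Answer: 1/52883 ≈ 1.8910e-5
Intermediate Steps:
j(r) = -24*r (j(r) = -6*r*4 = -24*r)
1/((R*(-25) + j(180)) + 45003) = 1/((-488*(-25) - 24*180) + 45003) = 1/((12200 - 4320) + 45003) = 1/(7880 + 45003) = 1/52883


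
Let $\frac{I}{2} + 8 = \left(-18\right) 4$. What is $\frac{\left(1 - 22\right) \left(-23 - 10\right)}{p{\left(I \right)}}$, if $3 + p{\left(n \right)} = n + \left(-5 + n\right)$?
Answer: $- \frac{693}{328} \approx -2.1128$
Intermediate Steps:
$I = -160$ ($I = -16 + 2 \left(\left(-18\right) 4\right) = -16 + 2 \left(-72\right) = -16 - 144 = -160$)
$p{\left(n \right)} = -8 + 2 n$ ($p{\left(n \right)} = -3 + \left(n + \left(-5 + n\right)\right) = -3 + \left(-5 + 2 n\right) = -8 + 2 n$)
$\frac{\left(1 - 22\right) \left(-23 - 10\right)}{p{\left(I \right)}} = \frac{\left(1 - 22\right) \left(-23 - 10\right)}{-8 + 2 \left(-160\right)} = \frac{\left(-21\right) \left(-23 - 10\right)}{-8 - 320} = \frac{\left(-21\right) \left(-33\right)}{-328} = 693 \left(- \frac{1}{328}\right) = - \frac{693}{328}$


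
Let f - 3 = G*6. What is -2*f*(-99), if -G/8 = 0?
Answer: 594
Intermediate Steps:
G = 0 (G = -8*0 = 0)
f = 3 (f = 3 + 0*6 = 3 + 0 = 3)
-2*f*(-99) = -2*3*(-99) = -6*(-99) = 594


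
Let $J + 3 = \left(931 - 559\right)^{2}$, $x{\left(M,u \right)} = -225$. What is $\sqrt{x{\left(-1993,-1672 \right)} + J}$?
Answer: $2 \sqrt{34539} \approx 371.69$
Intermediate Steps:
$J = 138381$ ($J = -3 + \left(931 - 559\right)^{2} = -3 + 372^{2} = -3 + 138384 = 138381$)
$\sqrt{x{\left(-1993,-1672 \right)} + J} = \sqrt{-225 + 138381} = \sqrt{138156} = 2 \sqrt{34539}$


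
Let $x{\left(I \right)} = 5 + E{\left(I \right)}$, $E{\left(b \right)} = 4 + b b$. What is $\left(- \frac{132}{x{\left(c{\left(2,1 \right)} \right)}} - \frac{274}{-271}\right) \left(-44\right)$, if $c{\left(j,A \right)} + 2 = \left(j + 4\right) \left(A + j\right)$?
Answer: $- \frac{1620872}{71815} \approx -22.57$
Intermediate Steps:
$E{\left(b \right)} = 4 + b^{2}$
$c{\left(j,A \right)} = -2 + \left(4 + j\right) \left(A + j\right)$ ($c{\left(j,A \right)} = -2 + \left(j + 4\right) \left(A + j\right) = -2 + \left(4 + j\right) \left(A + j\right)$)
$x{\left(I \right)} = 9 + I^{2}$ ($x{\left(I \right)} = 5 + \left(4 + I^{2}\right) = 9 + I^{2}$)
$\left(- \frac{132}{x{\left(c{\left(2,1 \right)} \right)}} - \frac{274}{-271}\right) \left(-44\right) = \left(- \frac{132}{9 + \left(-2 + 2^{2} + 4 \cdot 1 + 4 \cdot 2 + 1 \cdot 2\right)^{2}} - \frac{274}{-271}\right) \left(-44\right) = \left(- \frac{132}{9 + \left(-2 + 4 + 4 + 8 + 2\right)^{2}} - - \frac{274}{271}\right) \left(-44\right) = \left(- \frac{132}{9 + 16^{2}} + \frac{274}{271}\right) \left(-44\right) = \left(- \frac{132}{9 + 256} + \frac{274}{271}\right) \left(-44\right) = \left(- \frac{132}{265} + \frac{274}{271}\right) \left(-44\right) = \frac{36838}{71815} \left(-44\right) = - \frac{1620872}{71815}$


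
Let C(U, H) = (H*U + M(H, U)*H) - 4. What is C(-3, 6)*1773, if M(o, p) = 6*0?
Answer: -39006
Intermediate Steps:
M(o, p) = 0
C(U, H) = -4 + H*U (C(U, H) = (H*U + 0*H) - 4 = (H*U + 0) - 4 = H*U - 4 = -4 + H*U)
C(-3, 6)*1773 = (-4 + 6*(-3))*1773 = (-4 - 18)*1773 = -22*1773 = -39006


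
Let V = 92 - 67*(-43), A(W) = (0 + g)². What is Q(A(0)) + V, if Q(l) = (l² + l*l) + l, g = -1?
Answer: 2976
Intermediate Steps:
A(W) = 1 (A(W) = (0 - 1)² = (-1)² = 1)
Q(l) = l + 2*l² (Q(l) = (l² + l²) + l = 2*l² + l = l + 2*l²)
V = 2973 (V = 92 + 2881 = 2973)
Q(A(0)) + V = 1*(1 + 2*1) + 2973 = 1*(1 + 2) + 2973 = 1*3 + 2973 = 3 + 2973 = 2976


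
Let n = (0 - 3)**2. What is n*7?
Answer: 63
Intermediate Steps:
n = 9 (n = (-3)**2 = 9)
n*7 = 9*7 = 63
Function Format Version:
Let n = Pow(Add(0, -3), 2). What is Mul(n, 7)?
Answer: 63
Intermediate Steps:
n = 9 (n = Pow(-3, 2) = 9)
Mul(n, 7) = Mul(9, 7) = 63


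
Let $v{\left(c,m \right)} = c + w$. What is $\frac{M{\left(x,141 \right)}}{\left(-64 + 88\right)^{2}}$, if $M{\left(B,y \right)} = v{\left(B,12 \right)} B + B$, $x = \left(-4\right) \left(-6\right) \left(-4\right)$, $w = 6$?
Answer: $\frac{89}{6} \approx 14.833$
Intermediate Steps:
$v{\left(c,m \right)} = 6 + c$ ($v{\left(c,m \right)} = c + 6 = 6 + c$)
$x = -96$ ($x = 24 \left(-4\right) = -96$)
$M{\left(B,y \right)} = B + B \left(6 + B\right)$ ($M{\left(B,y \right)} = \left(6 + B\right) B + B = B \left(6 + B\right) + B = B + B \left(6 + B\right)$)
$\frac{M{\left(x,141 \right)}}{\left(-64 + 88\right)^{2}} = \frac{\left(-96\right) \left(7 - 96\right)}{\left(-64 + 88\right)^{2}} = \frac{\left(-96\right) \left(-89\right)}{24^{2}} = \frac{8544}{576} = 8544 \cdot \frac{1}{576} = \frac{89}{6}$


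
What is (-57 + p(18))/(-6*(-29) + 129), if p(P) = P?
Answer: -13/101 ≈ -0.12871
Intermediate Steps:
(-57 + p(18))/(-6*(-29) + 129) = (-57 + 18)/(-6*(-29) + 129) = -39/(174 + 129) = -39/303 = -39*1/303 = -13/101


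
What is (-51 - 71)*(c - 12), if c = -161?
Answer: 21106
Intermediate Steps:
(-51 - 71)*(c - 12) = (-51 - 71)*(-161 - 12) = -122*(-173) = 21106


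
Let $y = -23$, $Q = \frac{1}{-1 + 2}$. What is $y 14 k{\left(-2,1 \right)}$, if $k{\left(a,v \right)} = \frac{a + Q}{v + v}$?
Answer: $161$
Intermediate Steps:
$Q = 1$ ($Q = 1^{-1} = 1$)
$k{\left(a,v \right)} = \frac{1 + a}{2 v}$ ($k{\left(a,v \right)} = \frac{a + 1}{v + v} = \frac{1 + a}{2 v}$)
$y 14 k{\left(-2,1 \right)} = \left(-23\right) 14 \frac{1 - 2}{2 \cdot 1} = - 322 \cdot \frac{1}{2} \cdot 1 \left(-1\right) = \left(-322\right) \left(- \frac{1}{2}\right) = 161$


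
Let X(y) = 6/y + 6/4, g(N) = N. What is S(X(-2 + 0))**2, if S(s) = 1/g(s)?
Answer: 4/9 ≈ 0.44444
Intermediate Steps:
X(y) = 3/2 + 6/y (X(y) = 6/y + 6*(1/4) = 6/y + 3/2 = 3/2 + 6/y)
S(s) = 1/s
S(X(-2 + 0))**2 = (1/(3/2 + 6/(-2 + 0)))**2 = (1/(3/2 + 6/(-2)))**2 = (1/(3/2 + 6*(-1/2)))**2 = (1/(3/2 - 3))**2 = (1/(-3/2))**2 = (-2/3)**2 = 4/9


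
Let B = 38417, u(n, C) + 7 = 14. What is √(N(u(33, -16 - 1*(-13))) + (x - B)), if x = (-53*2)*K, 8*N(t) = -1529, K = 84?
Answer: 3*I*√84466/4 ≈ 217.97*I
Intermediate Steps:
u(n, C) = 7 (u(n, C) = -7 + 14 = 7)
N(t) = -1529/8 (N(t) = (⅛)*(-1529) = -1529/8)
x = -8904 (x = -53*2*84 = -106*84 = -8904)
√(N(u(33, -16 - 1*(-13))) + (x - B)) = √(-1529/8 + (-8904 - 1*38417)) = √(-1529/8 + (-8904 - 38417)) = √(-1529/8 - 47321) = √(-380097/8) = 3*I*√84466/4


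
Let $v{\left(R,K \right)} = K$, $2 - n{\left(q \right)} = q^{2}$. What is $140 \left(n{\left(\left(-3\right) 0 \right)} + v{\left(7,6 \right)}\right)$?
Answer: $1120$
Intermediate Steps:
$n{\left(q \right)} = 2 - q^{2}$
$140 \left(n{\left(\left(-3\right) 0 \right)} + v{\left(7,6 \right)}\right) = 140 \left(\left(2 - \left(\left(-3\right) 0\right)^{2}\right) + 6\right) = 140 \left(\left(2 - 0^{2}\right) + 6\right) = 140 \left(\left(2 - 0\right) + 6\right) = 140 \left(\left(2 + 0\right) + 6\right) = 140 \left(2 + 6\right) = 140 \cdot 8 = 1120$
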